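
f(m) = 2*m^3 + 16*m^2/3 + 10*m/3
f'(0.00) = 3.33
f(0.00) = 0.00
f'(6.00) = 283.33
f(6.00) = 644.00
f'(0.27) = 6.65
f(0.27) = 1.33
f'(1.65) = 37.27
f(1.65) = 29.00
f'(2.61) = 72.05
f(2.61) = 80.59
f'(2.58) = 70.79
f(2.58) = 78.45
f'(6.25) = 304.38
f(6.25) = 717.45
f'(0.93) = 18.44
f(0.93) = 9.32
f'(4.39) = 165.79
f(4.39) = 286.63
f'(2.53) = 68.73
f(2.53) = 74.96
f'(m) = 6*m^2 + 32*m/3 + 10/3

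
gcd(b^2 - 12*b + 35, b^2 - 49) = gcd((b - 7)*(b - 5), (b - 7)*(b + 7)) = b - 7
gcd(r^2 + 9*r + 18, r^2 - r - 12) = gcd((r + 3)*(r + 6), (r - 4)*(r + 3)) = r + 3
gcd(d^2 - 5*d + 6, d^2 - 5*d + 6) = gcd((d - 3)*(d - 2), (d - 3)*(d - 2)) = d^2 - 5*d + 6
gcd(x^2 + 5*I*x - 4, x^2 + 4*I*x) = x + 4*I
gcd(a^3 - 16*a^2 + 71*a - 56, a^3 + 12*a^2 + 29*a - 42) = a - 1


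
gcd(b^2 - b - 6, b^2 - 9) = b - 3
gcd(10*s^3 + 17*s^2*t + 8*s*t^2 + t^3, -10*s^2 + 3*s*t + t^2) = 5*s + t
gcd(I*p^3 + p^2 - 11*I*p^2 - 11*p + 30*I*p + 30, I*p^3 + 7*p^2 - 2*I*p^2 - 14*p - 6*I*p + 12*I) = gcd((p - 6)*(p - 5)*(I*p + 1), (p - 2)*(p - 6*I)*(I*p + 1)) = p - I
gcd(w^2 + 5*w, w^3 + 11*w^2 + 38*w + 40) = w + 5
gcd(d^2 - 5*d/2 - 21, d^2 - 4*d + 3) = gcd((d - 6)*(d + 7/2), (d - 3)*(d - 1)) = 1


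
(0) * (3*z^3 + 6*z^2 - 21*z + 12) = 0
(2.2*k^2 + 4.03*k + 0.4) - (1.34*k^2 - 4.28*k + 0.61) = 0.86*k^2 + 8.31*k - 0.21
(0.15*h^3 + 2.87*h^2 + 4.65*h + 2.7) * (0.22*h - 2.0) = 0.033*h^4 + 0.3314*h^3 - 4.717*h^2 - 8.706*h - 5.4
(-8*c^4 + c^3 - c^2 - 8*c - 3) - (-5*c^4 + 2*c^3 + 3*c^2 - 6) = -3*c^4 - c^3 - 4*c^2 - 8*c + 3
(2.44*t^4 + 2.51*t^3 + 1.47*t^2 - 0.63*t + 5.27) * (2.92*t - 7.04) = 7.1248*t^5 - 9.8484*t^4 - 13.378*t^3 - 12.1884*t^2 + 19.8236*t - 37.1008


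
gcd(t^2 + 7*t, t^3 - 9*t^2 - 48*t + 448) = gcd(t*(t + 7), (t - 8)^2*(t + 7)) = t + 7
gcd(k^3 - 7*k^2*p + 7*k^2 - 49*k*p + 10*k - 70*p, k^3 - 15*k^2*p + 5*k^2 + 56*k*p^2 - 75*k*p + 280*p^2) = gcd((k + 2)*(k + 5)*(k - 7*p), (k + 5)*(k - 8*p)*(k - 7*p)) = -k^2 + 7*k*p - 5*k + 35*p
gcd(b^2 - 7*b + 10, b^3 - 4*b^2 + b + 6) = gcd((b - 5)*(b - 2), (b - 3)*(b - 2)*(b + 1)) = b - 2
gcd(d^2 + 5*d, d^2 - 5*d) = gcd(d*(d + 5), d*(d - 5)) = d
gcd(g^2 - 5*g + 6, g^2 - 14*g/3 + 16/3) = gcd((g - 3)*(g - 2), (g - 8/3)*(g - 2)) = g - 2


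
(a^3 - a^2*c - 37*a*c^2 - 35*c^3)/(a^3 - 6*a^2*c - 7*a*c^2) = (a + 5*c)/a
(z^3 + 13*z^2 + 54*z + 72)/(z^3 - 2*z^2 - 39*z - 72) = (z^2 + 10*z + 24)/(z^2 - 5*z - 24)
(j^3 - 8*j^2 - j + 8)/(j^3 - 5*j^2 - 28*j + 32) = (j + 1)/(j + 4)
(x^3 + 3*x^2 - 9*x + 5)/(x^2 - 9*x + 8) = (x^2 + 4*x - 5)/(x - 8)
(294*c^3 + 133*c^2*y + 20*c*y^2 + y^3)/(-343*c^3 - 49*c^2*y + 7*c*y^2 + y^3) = (6*c + y)/(-7*c + y)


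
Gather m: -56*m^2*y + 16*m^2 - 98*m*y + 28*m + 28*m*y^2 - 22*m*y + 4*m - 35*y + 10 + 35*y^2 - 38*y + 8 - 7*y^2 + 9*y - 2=m^2*(16 - 56*y) + m*(28*y^2 - 120*y + 32) + 28*y^2 - 64*y + 16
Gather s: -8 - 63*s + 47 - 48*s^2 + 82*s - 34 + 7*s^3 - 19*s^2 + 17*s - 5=7*s^3 - 67*s^2 + 36*s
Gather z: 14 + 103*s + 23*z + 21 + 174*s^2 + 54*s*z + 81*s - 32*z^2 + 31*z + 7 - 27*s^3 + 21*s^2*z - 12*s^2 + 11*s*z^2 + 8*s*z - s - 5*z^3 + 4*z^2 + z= -27*s^3 + 162*s^2 + 183*s - 5*z^3 + z^2*(11*s - 28) + z*(21*s^2 + 62*s + 55) + 42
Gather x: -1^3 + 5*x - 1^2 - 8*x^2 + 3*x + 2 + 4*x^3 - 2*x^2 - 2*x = 4*x^3 - 10*x^2 + 6*x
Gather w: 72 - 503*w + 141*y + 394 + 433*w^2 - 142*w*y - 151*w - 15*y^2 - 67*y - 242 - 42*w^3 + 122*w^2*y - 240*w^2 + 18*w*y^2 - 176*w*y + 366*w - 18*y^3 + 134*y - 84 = -42*w^3 + w^2*(122*y + 193) + w*(18*y^2 - 318*y - 288) - 18*y^3 - 15*y^2 + 208*y + 140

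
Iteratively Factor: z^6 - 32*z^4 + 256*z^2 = (z + 4)*(z^5 - 4*z^4 - 16*z^3 + 64*z^2) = (z - 4)*(z + 4)*(z^4 - 16*z^2) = (z - 4)*(z + 4)^2*(z^3 - 4*z^2) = z*(z - 4)*(z + 4)^2*(z^2 - 4*z) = z*(z - 4)^2*(z + 4)^2*(z)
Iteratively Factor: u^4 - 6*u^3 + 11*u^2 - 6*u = (u - 3)*(u^3 - 3*u^2 + 2*u) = (u - 3)*(u - 1)*(u^2 - 2*u) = u*(u - 3)*(u - 1)*(u - 2)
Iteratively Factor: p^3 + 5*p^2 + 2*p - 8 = (p + 4)*(p^2 + p - 2) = (p + 2)*(p + 4)*(p - 1)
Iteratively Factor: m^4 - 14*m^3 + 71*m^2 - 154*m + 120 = (m - 2)*(m^3 - 12*m^2 + 47*m - 60) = (m - 5)*(m - 2)*(m^2 - 7*m + 12) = (m - 5)*(m - 4)*(m - 2)*(m - 3)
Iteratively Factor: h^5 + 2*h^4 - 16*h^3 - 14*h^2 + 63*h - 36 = (h + 4)*(h^4 - 2*h^3 - 8*h^2 + 18*h - 9) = (h - 1)*(h + 4)*(h^3 - h^2 - 9*h + 9) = (h - 1)*(h + 3)*(h + 4)*(h^2 - 4*h + 3) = (h - 1)^2*(h + 3)*(h + 4)*(h - 3)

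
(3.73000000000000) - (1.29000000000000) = 2.44000000000000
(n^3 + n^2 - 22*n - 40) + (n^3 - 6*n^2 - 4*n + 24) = 2*n^3 - 5*n^2 - 26*n - 16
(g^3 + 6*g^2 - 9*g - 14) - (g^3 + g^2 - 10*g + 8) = 5*g^2 + g - 22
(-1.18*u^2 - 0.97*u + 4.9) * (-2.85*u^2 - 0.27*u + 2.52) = 3.363*u^4 + 3.0831*u^3 - 16.6767*u^2 - 3.7674*u + 12.348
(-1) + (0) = -1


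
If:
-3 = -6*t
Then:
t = 1/2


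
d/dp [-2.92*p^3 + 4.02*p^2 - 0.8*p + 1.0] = -8.76*p^2 + 8.04*p - 0.8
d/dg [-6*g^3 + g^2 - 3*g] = -18*g^2 + 2*g - 3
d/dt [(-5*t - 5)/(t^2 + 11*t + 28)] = 5*(t^2 + 2*t - 17)/(t^4 + 22*t^3 + 177*t^2 + 616*t + 784)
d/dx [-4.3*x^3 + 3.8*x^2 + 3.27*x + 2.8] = -12.9*x^2 + 7.6*x + 3.27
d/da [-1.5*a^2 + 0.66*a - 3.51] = 0.66 - 3.0*a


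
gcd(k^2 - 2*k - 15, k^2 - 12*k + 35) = k - 5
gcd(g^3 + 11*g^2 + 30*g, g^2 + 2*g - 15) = g + 5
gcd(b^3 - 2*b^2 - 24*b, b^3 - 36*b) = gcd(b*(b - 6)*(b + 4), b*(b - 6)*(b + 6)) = b^2 - 6*b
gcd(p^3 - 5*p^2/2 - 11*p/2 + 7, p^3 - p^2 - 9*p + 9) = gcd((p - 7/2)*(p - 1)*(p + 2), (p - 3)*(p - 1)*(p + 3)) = p - 1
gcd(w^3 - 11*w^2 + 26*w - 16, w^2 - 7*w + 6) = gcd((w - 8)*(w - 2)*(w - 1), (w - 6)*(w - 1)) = w - 1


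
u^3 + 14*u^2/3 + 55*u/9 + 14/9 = (u + 1/3)*(u + 2)*(u + 7/3)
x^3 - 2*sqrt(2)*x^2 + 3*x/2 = x*(x - 3*sqrt(2)/2)*(x - sqrt(2)/2)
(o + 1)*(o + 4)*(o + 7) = o^3 + 12*o^2 + 39*o + 28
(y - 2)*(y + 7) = y^2 + 5*y - 14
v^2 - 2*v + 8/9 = (v - 4/3)*(v - 2/3)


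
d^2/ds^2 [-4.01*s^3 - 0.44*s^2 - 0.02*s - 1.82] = -24.06*s - 0.88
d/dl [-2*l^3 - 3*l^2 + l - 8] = -6*l^2 - 6*l + 1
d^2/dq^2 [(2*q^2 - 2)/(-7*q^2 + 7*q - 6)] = 4*(-49*q^3 + 273*q^2 - 147*q - 29)/(343*q^6 - 1029*q^5 + 1911*q^4 - 2107*q^3 + 1638*q^2 - 756*q + 216)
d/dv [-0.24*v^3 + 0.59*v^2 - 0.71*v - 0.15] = -0.72*v^2 + 1.18*v - 0.71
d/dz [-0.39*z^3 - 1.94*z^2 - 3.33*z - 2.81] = -1.17*z^2 - 3.88*z - 3.33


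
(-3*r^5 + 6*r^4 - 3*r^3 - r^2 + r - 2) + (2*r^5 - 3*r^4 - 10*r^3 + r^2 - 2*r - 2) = -r^5 + 3*r^4 - 13*r^3 - r - 4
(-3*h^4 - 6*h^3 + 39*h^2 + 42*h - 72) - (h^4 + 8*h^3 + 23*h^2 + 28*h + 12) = -4*h^4 - 14*h^3 + 16*h^2 + 14*h - 84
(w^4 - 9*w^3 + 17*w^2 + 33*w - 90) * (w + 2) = w^5 - 7*w^4 - w^3 + 67*w^2 - 24*w - 180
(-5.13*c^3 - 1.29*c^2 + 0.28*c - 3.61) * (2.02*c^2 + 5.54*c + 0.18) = -10.3626*c^5 - 31.026*c^4 - 7.5044*c^3 - 5.9732*c^2 - 19.949*c - 0.6498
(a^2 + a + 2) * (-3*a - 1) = -3*a^3 - 4*a^2 - 7*a - 2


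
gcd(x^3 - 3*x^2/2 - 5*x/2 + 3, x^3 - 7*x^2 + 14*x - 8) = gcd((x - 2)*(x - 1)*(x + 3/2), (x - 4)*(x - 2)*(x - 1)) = x^2 - 3*x + 2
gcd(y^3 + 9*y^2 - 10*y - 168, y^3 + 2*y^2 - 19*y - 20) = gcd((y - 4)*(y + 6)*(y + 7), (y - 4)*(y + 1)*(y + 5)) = y - 4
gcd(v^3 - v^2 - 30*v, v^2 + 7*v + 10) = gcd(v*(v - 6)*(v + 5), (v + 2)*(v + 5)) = v + 5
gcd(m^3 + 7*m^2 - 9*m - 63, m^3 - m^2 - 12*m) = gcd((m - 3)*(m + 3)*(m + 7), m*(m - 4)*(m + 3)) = m + 3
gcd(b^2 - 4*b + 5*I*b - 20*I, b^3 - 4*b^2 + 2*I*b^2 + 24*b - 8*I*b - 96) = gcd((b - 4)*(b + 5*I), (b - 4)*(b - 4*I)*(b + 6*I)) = b - 4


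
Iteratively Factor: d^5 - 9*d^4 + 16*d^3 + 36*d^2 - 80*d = (d + 2)*(d^4 - 11*d^3 + 38*d^2 - 40*d) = d*(d + 2)*(d^3 - 11*d^2 + 38*d - 40) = d*(d - 5)*(d + 2)*(d^2 - 6*d + 8) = d*(d - 5)*(d - 2)*(d + 2)*(d - 4)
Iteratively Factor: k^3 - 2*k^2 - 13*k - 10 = (k + 2)*(k^2 - 4*k - 5) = (k - 5)*(k + 2)*(k + 1)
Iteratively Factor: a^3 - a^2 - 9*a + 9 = (a + 3)*(a^2 - 4*a + 3) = (a - 3)*(a + 3)*(a - 1)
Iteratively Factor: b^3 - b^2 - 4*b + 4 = (b - 1)*(b^2 - 4) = (b - 2)*(b - 1)*(b + 2)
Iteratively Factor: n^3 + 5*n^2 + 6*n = (n + 3)*(n^2 + 2*n) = n*(n + 3)*(n + 2)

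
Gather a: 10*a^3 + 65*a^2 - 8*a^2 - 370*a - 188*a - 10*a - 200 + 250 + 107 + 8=10*a^3 + 57*a^2 - 568*a + 165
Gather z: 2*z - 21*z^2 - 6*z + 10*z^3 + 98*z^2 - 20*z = 10*z^3 + 77*z^2 - 24*z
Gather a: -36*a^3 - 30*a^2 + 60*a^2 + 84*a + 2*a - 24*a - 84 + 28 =-36*a^3 + 30*a^2 + 62*a - 56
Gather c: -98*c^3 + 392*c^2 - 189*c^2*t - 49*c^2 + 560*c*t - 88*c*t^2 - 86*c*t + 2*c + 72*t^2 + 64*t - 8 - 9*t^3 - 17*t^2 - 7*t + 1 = -98*c^3 + c^2*(343 - 189*t) + c*(-88*t^2 + 474*t + 2) - 9*t^3 + 55*t^2 + 57*t - 7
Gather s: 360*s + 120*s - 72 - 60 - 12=480*s - 144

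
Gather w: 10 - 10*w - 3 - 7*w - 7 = -17*w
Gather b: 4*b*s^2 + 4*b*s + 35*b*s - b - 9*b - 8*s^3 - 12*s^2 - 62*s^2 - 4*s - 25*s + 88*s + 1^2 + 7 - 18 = b*(4*s^2 + 39*s - 10) - 8*s^3 - 74*s^2 + 59*s - 10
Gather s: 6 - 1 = 5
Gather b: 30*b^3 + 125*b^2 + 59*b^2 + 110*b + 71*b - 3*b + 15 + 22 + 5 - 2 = 30*b^3 + 184*b^2 + 178*b + 40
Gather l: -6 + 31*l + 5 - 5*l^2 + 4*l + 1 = -5*l^2 + 35*l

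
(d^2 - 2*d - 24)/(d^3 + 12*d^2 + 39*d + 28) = (d - 6)/(d^2 + 8*d + 7)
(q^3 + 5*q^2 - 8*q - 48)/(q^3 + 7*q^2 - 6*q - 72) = (q + 4)/(q + 6)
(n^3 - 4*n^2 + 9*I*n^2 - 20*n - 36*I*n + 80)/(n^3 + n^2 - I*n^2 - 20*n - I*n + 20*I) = (n^2 + 9*I*n - 20)/(n^2 + n*(5 - I) - 5*I)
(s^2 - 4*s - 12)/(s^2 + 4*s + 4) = (s - 6)/(s + 2)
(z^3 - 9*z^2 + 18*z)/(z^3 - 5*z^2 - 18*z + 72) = z/(z + 4)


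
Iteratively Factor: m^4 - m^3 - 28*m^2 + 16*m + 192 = (m + 3)*(m^3 - 4*m^2 - 16*m + 64) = (m + 3)*(m + 4)*(m^2 - 8*m + 16) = (m - 4)*(m + 3)*(m + 4)*(m - 4)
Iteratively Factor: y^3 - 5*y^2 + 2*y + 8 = (y + 1)*(y^2 - 6*y + 8) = (y - 4)*(y + 1)*(y - 2)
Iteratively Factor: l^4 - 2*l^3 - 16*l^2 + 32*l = (l - 4)*(l^3 + 2*l^2 - 8*l) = (l - 4)*(l + 4)*(l^2 - 2*l) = l*(l - 4)*(l + 4)*(l - 2)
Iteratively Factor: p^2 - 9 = (p + 3)*(p - 3)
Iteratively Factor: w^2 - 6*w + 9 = (w - 3)*(w - 3)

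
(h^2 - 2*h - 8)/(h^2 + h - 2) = (h - 4)/(h - 1)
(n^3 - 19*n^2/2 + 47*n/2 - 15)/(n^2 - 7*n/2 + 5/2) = n - 6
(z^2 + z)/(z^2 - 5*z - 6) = z/(z - 6)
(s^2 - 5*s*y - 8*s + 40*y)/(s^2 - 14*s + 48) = (s - 5*y)/(s - 6)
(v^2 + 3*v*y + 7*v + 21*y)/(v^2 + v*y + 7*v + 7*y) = (v + 3*y)/(v + y)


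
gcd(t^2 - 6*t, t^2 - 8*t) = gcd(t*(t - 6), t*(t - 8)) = t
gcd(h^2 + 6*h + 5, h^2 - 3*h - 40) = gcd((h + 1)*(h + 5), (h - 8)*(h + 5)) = h + 5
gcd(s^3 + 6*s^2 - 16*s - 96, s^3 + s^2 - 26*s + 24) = s^2 + 2*s - 24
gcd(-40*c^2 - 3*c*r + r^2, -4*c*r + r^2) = 1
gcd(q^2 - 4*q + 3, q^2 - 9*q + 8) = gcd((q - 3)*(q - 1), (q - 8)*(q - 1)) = q - 1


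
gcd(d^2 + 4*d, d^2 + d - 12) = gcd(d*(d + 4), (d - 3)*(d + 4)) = d + 4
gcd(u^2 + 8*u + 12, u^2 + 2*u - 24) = u + 6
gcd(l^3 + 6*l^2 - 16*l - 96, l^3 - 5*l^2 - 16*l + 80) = l^2 - 16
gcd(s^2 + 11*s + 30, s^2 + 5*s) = s + 5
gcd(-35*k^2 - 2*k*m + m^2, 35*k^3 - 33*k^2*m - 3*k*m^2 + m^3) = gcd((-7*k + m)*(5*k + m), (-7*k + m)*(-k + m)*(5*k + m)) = 35*k^2 + 2*k*m - m^2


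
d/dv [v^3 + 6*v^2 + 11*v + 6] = 3*v^2 + 12*v + 11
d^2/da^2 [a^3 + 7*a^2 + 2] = 6*a + 14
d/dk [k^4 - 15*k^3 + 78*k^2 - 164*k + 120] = 4*k^3 - 45*k^2 + 156*k - 164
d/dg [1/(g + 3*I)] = -1/(g + 3*I)^2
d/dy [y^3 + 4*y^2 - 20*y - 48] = 3*y^2 + 8*y - 20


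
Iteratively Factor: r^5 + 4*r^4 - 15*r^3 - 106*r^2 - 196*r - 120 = (r + 2)*(r^4 + 2*r^3 - 19*r^2 - 68*r - 60) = (r + 2)^2*(r^3 - 19*r - 30) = (r + 2)^3*(r^2 - 2*r - 15) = (r - 5)*(r + 2)^3*(r + 3)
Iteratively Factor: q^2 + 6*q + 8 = (q + 4)*(q + 2)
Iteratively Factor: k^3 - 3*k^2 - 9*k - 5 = (k + 1)*(k^2 - 4*k - 5) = (k + 1)^2*(k - 5)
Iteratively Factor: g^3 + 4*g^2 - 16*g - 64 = (g + 4)*(g^2 - 16) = (g + 4)^2*(g - 4)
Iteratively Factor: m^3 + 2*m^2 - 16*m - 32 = (m - 4)*(m^2 + 6*m + 8) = (m - 4)*(m + 2)*(m + 4)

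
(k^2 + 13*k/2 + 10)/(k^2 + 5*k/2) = (k + 4)/k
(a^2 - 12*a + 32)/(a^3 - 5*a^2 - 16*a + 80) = (a - 8)/(a^2 - a - 20)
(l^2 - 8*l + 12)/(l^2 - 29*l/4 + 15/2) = 4*(l - 2)/(4*l - 5)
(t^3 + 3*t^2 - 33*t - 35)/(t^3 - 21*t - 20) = (t + 7)/(t + 4)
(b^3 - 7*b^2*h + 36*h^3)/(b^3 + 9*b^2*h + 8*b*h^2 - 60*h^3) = (b^3 - 7*b^2*h + 36*h^3)/(b^3 + 9*b^2*h + 8*b*h^2 - 60*h^3)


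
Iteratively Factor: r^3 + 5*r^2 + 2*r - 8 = (r + 2)*(r^2 + 3*r - 4) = (r - 1)*(r + 2)*(r + 4)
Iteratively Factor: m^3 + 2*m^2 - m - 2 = (m + 2)*(m^2 - 1) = (m + 1)*(m + 2)*(m - 1)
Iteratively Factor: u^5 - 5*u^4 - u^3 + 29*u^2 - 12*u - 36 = (u - 3)*(u^4 - 2*u^3 - 7*u^2 + 8*u + 12) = (u - 3)*(u + 2)*(u^3 - 4*u^2 + u + 6) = (u - 3)*(u + 1)*(u + 2)*(u^2 - 5*u + 6) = (u - 3)*(u - 2)*(u + 1)*(u + 2)*(u - 3)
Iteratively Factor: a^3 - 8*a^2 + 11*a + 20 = (a - 4)*(a^2 - 4*a - 5) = (a - 5)*(a - 4)*(a + 1)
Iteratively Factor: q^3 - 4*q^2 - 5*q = (q + 1)*(q^2 - 5*q) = (q - 5)*(q + 1)*(q)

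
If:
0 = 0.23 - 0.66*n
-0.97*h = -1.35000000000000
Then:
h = 1.39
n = 0.35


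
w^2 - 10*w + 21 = (w - 7)*(w - 3)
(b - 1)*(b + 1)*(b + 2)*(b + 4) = b^4 + 6*b^3 + 7*b^2 - 6*b - 8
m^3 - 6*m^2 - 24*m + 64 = (m - 8)*(m - 2)*(m + 4)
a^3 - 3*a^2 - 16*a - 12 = (a - 6)*(a + 1)*(a + 2)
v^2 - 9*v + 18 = (v - 6)*(v - 3)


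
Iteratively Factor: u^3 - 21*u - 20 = (u - 5)*(u^2 + 5*u + 4) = (u - 5)*(u + 1)*(u + 4)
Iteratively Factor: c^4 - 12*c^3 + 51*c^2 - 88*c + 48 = (c - 3)*(c^3 - 9*c^2 + 24*c - 16) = (c - 4)*(c - 3)*(c^2 - 5*c + 4) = (c - 4)*(c - 3)*(c - 1)*(c - 4)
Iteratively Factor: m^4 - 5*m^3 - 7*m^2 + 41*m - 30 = (m - 1)*(m^3 - 4*m^2 - 11*m + 30) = (m - 5)*(m - 1)*(m^2 + m - 6) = (m - 5)*(m - 1)*(m + 3)*(m - 2)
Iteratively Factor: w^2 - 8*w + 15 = (w - 5)*(w - 3)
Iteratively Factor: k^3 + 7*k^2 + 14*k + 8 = (k + 4)*(k^2 + 3*k + 2) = (k + 1)*(k + 4)*(k + 2)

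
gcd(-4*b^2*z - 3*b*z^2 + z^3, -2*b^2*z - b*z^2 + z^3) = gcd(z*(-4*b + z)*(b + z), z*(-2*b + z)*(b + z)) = b*z + z^2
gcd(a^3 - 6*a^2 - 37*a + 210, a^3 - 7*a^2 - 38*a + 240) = a^2 + a - 30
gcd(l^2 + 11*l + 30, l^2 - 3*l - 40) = l + 5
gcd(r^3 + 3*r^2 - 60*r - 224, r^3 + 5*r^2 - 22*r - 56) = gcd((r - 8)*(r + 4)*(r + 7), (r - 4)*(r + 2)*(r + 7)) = r + 7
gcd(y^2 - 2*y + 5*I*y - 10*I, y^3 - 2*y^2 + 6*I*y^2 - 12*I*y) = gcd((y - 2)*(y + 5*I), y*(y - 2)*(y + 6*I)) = y - 2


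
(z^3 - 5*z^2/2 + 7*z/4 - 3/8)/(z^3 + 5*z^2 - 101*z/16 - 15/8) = 2*(8*z^3 - 20*z^2 + 14*z - 3)/(16*z^3 + 80*z^2 - 101*z - 30)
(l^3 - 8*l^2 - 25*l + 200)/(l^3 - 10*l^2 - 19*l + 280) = (l - 5)/(l - 7)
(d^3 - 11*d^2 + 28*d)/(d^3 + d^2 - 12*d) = (d^2 - 11*d + 28)/(d^2 + d - 12)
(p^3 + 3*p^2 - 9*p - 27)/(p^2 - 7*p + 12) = (p^2 + 6*p + 9)/(p - 4)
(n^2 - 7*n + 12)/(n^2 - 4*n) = (n - 3)/n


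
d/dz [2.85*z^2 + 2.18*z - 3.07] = 5.7*z + 2.18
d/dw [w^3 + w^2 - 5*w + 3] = 3*w^2 + 2*w - 5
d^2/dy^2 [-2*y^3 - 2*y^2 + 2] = -12*y - 4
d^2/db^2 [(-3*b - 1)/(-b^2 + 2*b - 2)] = 2*((5 - 9*b)*(b^2 - 2*b + 2) + 4*(b - 1)^2*(3*b + 1))/(b^2 - 2*b + 2)^3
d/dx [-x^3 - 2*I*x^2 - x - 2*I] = -3*x^2 - 4*I*x - 1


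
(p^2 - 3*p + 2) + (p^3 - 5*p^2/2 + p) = p^3 - 3*p^2/2 - 2*p + 2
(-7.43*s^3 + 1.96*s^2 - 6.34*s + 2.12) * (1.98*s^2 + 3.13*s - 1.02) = -14.7114*s^5 - 19.3751*s^4 + 1.1602*s^3 - 17.6458*s^2 + 13.1024*s - 2.1624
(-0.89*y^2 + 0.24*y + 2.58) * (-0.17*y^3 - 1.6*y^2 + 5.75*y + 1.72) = 0.1513*y^5 + 1.3832*y^4 - 5.9401*y^3 - 4.2788*y^2 + 15.2478*y + 4.4376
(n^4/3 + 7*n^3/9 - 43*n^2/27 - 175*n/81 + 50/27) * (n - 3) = n^5/3 - 2*n^4/9 - 106*n^3/27 + 212*n^2/81 + 25*n/3 - 50/9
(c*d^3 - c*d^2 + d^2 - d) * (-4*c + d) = -4*c^2*d^3 + 4*c^2*d^2 + c*d^4 - c*d^3 - 4*c*d^2 + 4*c*d + d^3 - d^2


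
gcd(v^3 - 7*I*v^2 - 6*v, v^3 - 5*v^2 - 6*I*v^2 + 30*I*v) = v^2 - 6*I*v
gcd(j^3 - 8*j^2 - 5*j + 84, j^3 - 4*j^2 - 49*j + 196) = j^2 - 11*j + 28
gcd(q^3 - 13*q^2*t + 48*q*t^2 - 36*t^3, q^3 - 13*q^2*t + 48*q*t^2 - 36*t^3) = q^3 - 13*q^2*t + 48*q*t^2 - 36*t^3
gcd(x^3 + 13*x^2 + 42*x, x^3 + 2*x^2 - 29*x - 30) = x + 6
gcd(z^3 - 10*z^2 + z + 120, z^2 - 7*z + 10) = z - 5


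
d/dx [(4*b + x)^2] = 8*b + 2*x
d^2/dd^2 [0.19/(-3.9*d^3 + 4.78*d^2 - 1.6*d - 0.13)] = ((4.446*d - 1.8164)*(3.9*d^3 - 4.78*d^2 + 1.6*d + 0.13) - 0.19*(11.7*d^2 - 9.56*d + 1.6)*(23.4*d^2 - 19.12*d + 3.2))/(3.9*d^3 - 4.78*d^2 + 1.6*d + 0.13)^3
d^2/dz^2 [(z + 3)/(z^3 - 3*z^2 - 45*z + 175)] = 6*(z^3 + 13*z^2 + 99*z + 207)/(z^7 + z^6 - 123*z^5 + 53*z^4 + 5315*z^3 - 8925*z^2 - 79625*z + 214375)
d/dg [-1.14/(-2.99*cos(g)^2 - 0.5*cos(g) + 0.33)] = (6.8172*cos(g) + 0.57)*sin(g)/(2.99*cos(g)^2 + 0.5*cos(g) - 0.33)^2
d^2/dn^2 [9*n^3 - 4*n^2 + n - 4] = 54*n - 8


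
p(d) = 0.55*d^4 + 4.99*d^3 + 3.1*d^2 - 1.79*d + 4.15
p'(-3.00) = 54.94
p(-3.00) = -52.76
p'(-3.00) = 54.94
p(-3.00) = -52.76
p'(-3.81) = 70.22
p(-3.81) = -104.11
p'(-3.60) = 67.26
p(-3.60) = -89.66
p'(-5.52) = 50.10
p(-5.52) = -220.17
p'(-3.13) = 58.00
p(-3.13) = -60.10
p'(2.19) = 106.69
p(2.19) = 80.16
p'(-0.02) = -1.91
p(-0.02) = 4.19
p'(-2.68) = 46.77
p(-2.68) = -36.47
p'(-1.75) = 21.42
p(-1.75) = -4.81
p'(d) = 2.2*d^3 + 14.97*d^2 + 6.2*d - 1.79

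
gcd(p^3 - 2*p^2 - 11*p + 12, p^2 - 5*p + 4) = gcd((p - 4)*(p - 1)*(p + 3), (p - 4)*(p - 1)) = p^2 - 5*p + 4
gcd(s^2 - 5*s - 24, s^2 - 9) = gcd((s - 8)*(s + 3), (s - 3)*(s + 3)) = s + 3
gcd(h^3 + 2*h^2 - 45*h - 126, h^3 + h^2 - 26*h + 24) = h + 6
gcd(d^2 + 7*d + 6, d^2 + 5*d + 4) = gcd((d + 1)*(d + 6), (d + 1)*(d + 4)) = d + 1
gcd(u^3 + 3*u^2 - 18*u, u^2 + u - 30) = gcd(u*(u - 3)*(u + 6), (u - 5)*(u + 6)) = u + 6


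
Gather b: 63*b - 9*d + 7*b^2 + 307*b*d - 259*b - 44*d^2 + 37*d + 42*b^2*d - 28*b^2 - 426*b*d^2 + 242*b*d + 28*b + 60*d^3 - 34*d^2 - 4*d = b^2*(42*d - 21) + b*(-426*d^2 + 549*d - 168) + 60*d^3 - 78*d^2 + 24*d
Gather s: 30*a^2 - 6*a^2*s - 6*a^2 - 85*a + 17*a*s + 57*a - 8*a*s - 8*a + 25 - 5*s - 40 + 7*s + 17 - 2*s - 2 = 24*a^2 - 36*a + s*(-6*a^2 + 9*a)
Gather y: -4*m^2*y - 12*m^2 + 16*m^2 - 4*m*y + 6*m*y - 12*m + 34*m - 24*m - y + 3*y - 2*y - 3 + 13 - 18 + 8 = 4*m^2 - 2*m + y*(-4*m^2 + 2*m)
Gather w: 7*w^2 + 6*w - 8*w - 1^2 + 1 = 7*w^2 - 2*w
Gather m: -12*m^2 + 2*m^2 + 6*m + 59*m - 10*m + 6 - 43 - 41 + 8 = -10*m^2 + 55*m - 70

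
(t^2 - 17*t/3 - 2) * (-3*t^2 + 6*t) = -3*t^4 + 23*t^3 - 28*t^2 - 12*t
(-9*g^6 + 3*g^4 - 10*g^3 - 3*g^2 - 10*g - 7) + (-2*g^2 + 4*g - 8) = -9*g^6 + 3*g^4 - 10*g^3 - 5*g^2 - 6*g - 15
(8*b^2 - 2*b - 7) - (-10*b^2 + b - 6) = 18*b^2 - 3*b - 1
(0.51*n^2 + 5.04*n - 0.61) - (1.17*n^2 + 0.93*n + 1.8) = -0.66*n^2 + 4.11*n - 2.41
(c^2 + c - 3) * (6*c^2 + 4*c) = 6*c^4 + 10*c^3 - 14*c^2 - 12*c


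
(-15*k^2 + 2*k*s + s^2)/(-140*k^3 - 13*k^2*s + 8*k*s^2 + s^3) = (-3*k + s)/(-28*k^2 + 3*k*s + s^2)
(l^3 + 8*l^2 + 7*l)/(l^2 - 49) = l*(l + 1)/(l - 7)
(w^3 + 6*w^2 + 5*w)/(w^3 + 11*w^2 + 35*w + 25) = w/(w + 5)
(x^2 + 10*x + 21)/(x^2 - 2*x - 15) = (x + 7)/(x - 5)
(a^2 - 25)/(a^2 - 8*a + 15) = (a + 5)/(a - 3)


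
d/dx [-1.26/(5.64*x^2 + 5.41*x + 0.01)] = (14.2128*x + 6.8166)/(5.64*x^2 + 5.41*x + 0.01)^2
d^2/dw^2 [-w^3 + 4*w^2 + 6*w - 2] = 8 - 6*w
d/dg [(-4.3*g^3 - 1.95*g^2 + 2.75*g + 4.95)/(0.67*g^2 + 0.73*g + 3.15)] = (-2.881*g^4 - 6.278*g^3 - 43.901*g^2 - 18.918*g + 5.049)/(0.4489*g^4 + 0.9782*g^3 + 4.7539*g^2 + 4.599*g + 9.9225)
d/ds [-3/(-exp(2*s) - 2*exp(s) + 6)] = -6*(exp(s) + 1)*exp(s)/(exp(2*s) + 2*exp(s) - 6)^2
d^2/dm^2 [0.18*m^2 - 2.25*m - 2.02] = 0.360000000000000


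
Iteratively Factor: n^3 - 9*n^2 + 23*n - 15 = (n - 1)*(n^2 - 8*n + 15) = (n - 5)*(n - 1)*(n - 3)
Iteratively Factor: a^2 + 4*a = (a)*(a + 4)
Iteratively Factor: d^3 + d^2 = (d)*(d^2 + d) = d^2*(d + 1)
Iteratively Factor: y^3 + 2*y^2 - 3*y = (y)*(y^2 + 2*y - 3) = y*(y - 1)*(y + 3)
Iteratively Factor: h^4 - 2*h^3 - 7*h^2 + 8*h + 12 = (h - 3)*(h^3 + h^2 - 4*h - 4) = (h - 3)*(h + 1)*(h^2 - 4) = (h - 3)*(h - 2)*(h + 1)*(h + 2)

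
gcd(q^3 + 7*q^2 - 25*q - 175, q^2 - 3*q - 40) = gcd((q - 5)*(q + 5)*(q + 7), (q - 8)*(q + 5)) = q + 5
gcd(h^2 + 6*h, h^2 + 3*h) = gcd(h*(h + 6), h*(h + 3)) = h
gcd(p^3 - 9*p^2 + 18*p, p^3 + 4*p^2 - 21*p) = p^2 - 3*p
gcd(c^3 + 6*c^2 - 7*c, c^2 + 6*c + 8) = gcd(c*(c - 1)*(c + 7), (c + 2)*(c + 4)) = 1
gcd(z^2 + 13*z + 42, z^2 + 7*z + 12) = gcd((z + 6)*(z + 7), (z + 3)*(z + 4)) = 1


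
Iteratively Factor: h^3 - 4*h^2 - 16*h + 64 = (h + 4)*(h^2 - 8*h + 16) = (h - 4)*(h + 4)*(h - 4)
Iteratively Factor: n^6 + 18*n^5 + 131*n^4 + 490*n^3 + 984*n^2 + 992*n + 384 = (n + 4)*(n^5 + 14*n^4 + 75*n^3 + 190*n^2 + 224*n + 96) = (n + 4)^2*(n^4 + 10*n^3 + 35*n^2 + 50*n + 24) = (n + 2)*(n + 4)^2*(n^3 + 8*n^2 + 19*n + 12) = (n + 1)*(n + 2)*(n + 4)^2*(n^2 + 7*n + 12) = (n + 1)*(n + 2)*(n + 3)*(n + 4)^2*(n + 4)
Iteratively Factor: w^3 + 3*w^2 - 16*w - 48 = (w - 4)*(w^2 + 7*w + 12) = (w - 4)*(w + 3)*(w + 4)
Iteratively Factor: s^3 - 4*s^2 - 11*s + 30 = (s - 5)*(s^2 + s - 6) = (s - 5)*(s - 2)*(s + 3)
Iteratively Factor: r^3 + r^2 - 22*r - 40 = (r - 5)*(r^2 + 6*r + 8) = (r - 5)*(r + 2)*(r + 4)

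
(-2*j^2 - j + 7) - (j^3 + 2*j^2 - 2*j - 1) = -j^3 - 4*j^2 + j + 8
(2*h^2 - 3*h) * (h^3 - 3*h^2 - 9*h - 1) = 2*h^5 - 9*h^4 - 9*h^3 + 25*h^2 + 3*h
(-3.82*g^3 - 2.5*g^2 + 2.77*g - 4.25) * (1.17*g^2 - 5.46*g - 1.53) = -4.4694*g^5 + 17.9322*g^4 + 22.7355*g^3 - 16.2717*g^2 + 18.9669*g + 6.5025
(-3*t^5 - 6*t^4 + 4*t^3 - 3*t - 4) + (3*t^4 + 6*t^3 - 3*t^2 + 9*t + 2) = -3*t^5 - 3*t^4 + 10*t^3 - 3*t^2 + 6*t - 2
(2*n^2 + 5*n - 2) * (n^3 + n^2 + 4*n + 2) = 2*n^5 + 7*n^4 + 11*n^3 + 22*n^2 + 2*n - 4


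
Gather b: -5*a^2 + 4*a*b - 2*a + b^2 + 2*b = -5*a^2 - 2*a + b^2 + b*(4*a + 2)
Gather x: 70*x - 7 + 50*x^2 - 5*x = 50*x^2 + 65*x - 7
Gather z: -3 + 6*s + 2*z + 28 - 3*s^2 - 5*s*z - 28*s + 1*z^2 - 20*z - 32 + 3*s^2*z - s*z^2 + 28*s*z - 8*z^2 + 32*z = -3*s^2 - 22*s + z^2*(-s - 7) + z*(3*s^2 + 23*s + 14) - 7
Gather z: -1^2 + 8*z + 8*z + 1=16*z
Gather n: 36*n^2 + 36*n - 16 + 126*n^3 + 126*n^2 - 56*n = 126*n^3 + 162*n^2 - 20*n - 16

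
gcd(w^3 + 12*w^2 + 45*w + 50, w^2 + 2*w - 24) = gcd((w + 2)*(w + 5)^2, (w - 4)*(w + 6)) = 1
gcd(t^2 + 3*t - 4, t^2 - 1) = t - 1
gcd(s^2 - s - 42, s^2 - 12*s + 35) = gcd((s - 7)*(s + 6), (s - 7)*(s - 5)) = s - 7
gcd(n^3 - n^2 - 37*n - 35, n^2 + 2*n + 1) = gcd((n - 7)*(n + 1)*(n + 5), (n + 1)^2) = n + 1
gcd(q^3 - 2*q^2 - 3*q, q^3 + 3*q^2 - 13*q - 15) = q^2 - 2*q - 3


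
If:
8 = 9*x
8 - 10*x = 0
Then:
No Solution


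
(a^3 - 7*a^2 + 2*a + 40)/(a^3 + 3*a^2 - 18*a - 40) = (a - 5)/(a + 5)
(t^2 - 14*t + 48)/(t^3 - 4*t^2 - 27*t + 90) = (t - 8)/(t^2 + 2*t - 15)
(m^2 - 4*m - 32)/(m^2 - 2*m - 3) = (-m^2 + 4*m + 32)/(-m^2 + 2*m + 3)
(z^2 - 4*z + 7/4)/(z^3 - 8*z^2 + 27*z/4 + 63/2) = (2*z - 1)/(2*z^2 - 9*z - 18)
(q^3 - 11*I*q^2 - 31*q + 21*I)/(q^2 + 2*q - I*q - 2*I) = (q^2 - 10*I*q - 21)/(q + 2)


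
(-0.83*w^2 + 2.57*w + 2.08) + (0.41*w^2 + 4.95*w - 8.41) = -0.42*w^2 + 7.52*w - 6.33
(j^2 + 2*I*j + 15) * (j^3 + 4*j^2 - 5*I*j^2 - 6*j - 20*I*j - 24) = j^5 + 4*j^4 - 3*I*j^4 + 19*j^3 - 12*I*j^3 + 76*j^2 - 87*I*j^2 - 90*j - 348*I*j - 360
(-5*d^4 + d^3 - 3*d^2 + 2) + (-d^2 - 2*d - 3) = -5*d^4 + d^3 - 4*d^2 - 2*d - 1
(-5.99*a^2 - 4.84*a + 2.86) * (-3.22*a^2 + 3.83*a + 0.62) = 19.2878*a^4 - 7.3569*a^3 - 31.4602*a^2 + 7.953*a + 1.7732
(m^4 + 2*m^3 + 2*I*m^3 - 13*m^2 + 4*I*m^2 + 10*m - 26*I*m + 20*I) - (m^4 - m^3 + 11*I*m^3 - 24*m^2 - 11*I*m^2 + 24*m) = 3*m^3 - 9*I*m^3 + 11*m^2 + 15*I*m^2 - 14*m - 26*I*m + 20*I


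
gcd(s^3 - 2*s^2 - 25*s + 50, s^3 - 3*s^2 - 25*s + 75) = s^2 - 25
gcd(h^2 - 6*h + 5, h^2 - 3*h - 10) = h - 5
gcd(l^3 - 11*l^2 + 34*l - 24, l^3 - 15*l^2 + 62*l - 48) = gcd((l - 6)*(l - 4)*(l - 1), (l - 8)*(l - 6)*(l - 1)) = l^2 - 7*l + 6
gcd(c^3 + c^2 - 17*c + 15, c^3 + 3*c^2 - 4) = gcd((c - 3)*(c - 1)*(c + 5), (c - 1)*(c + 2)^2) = c - 1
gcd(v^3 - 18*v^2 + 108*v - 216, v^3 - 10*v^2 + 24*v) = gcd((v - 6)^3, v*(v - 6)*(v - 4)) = v - 6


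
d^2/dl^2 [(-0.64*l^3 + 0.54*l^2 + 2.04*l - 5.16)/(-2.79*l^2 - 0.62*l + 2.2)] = (7.105427357601e-15*l^5 - 21.542272*l^3 + 215.870856*l^2 - 2.98891200000001*l + 56.518848)/(21.717639*l^6 + 14.478426*l^5 - 48.157632*l^4 - 22.595032*l^3 + 37.97376*l^2 + 9.0024*l - 10.648)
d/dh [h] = 1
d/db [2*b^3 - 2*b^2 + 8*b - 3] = 6*b^2 - 4*b + 8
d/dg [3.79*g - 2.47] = 3.79000000000000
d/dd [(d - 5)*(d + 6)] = 2*d + 1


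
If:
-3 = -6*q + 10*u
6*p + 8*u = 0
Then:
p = -4*u/3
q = 5*u/3 + 1/2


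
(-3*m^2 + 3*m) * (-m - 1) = 3*m^3 - 3*m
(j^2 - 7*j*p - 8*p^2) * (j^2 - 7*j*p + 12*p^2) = j^4 - 14*j^3*p + 53*j^2*p^2 - 28*j*p^3 - 96*p^4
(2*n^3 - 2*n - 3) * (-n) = -2*n^4 + 2*n^2 + 3*n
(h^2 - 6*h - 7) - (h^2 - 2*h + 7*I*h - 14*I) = -4*h - 7*I*h - 7 + 14*I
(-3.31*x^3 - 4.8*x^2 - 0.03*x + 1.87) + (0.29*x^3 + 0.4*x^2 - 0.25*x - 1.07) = -3.02*x^3 - 4.4*x^2 - 0.28*x + 0.8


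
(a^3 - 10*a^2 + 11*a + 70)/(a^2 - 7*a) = a - 3 - 10/a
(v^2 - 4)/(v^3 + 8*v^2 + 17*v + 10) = (v - 2)/(v^2 + 6*v + 5)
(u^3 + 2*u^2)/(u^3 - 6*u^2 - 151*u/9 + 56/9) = 9*u^2*(u + 2)/(9*u^3 - 54*u^2 - 151*u + 56)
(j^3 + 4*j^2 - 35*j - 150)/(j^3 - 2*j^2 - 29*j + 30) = (j + 5)/(j - 1)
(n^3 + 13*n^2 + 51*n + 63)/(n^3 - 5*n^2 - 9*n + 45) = (n^2 + 10*n + 21)/(n^2 - 8*n + 15)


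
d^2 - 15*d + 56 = (d - 8)*(d - 7)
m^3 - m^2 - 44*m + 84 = (m - 6)*(m - 2)*(m + 7)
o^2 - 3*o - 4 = (o - 4)*(o + 1)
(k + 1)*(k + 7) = k^2 + 8*k + 7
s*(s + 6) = s^2 + 6*s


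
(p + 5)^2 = p^2 + 10*p + 25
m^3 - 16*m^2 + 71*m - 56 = (m - 8)*(m - 7)*(m - 1)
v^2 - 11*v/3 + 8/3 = (v - 8/3)*(v - 1)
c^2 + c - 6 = (c - 2)*(c + 3)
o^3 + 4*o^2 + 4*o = o*(o + 2)^2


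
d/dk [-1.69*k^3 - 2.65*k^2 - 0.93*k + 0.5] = -5.07*k^2 - 5.3*k - 0.93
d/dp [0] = 0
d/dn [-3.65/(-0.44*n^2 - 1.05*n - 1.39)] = (-3.212*n - 3.8325)/(0.44*n^2 + 1.05*n + 1.39)^2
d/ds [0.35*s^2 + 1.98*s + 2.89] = 0.7*s + 1.98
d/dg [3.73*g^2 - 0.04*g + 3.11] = 7.46*g - 0.04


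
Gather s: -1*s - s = -2*s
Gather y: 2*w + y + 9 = 2*w + y + 9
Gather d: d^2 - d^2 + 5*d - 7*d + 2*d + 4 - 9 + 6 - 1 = 0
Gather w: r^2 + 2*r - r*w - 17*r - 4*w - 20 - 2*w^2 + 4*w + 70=r^2 - r*w - 15*r - 2*w^2 + 50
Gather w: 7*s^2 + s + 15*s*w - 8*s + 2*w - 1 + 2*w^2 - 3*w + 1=7*s^2 - 7*s + 2*w^2 + w*(15*s - 1)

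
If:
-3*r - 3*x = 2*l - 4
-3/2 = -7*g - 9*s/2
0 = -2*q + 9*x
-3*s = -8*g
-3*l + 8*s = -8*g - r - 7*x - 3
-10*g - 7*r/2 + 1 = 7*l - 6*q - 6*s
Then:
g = 3/38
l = 25303/9557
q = 21924/9557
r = -8998/9557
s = 4/19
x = 4872/9557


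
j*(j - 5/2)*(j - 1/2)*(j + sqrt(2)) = j^4 - 3*j^3 + sqrt(2)*j^3 - 3*sqrt(2)*j^2 + 5*j^2/4 + 5*sqrt(2)*j/4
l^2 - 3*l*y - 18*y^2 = (l - 6*y)*(l + 3*y)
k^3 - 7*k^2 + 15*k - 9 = (k - 3)^2*(k - 1)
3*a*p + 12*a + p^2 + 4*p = (3*a + p)*(p + 4)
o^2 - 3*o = o*(o - 3)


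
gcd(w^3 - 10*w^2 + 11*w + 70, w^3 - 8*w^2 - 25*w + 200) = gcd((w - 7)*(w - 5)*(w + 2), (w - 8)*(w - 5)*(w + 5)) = w - 5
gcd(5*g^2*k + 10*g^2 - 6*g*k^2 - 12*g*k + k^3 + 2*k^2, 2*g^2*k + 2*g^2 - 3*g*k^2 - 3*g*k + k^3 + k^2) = g - k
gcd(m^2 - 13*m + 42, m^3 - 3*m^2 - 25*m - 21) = m - 7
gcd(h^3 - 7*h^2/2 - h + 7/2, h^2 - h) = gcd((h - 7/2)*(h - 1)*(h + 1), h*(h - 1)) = h - 1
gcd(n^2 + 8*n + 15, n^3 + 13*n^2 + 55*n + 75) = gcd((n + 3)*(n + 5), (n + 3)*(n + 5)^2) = n^2 + 8*n + 15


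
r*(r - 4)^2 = r^3 - 8*r^2 + 16*r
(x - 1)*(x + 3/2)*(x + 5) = x^3 + 11*x^2/2 + x - 15/2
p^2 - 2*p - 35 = (p - 7)*(p + 5)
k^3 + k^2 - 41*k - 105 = (k - 7)*(k + 3)*(k + 5)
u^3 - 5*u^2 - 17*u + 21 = (u - 7)*(u - 1)*(u + 3)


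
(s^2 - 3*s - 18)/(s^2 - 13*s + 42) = (s + 3)/(s - 7)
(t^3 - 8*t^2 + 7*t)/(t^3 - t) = (t - 7)/(t + 1)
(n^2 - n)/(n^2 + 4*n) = (n - 1)/(n + 4)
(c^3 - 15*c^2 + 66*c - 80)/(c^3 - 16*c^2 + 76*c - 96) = (c - 5)/(c - 6)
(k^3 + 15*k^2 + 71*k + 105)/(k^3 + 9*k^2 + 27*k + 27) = (k^2 + 12*k + 35)/(k^2 + 6*k + 9)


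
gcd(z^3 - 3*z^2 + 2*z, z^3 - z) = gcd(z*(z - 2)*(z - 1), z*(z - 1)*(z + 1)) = z^2 - z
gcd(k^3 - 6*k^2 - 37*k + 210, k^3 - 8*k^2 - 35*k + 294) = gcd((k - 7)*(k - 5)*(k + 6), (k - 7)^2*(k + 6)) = k^2 - k - 42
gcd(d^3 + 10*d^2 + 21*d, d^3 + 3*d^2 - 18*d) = d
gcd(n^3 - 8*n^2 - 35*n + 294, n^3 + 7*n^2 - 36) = n + 6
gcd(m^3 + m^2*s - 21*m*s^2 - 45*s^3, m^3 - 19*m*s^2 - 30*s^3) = -m^2 + 2*m*s + 15*s^2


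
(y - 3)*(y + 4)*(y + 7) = y^3 + 8*y^2 - 5*y - 84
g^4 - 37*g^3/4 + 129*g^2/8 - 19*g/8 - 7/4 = (g - 7)*(g - 2)*(g - 1/2)*(g + 1/4)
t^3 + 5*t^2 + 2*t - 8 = (t - 1)*(t + 2)*(t + 4)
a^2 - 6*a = a*(a - 6)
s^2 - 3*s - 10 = (s - 5)*(s + 2)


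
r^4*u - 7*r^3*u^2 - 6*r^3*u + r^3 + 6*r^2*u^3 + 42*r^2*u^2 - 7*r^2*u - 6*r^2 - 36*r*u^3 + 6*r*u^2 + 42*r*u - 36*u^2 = (r - 6)*(r - 6*u)*(r - u)*(r*u + 1)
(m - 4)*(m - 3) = m^2 - 7*m + 12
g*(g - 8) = g^2 - 8*g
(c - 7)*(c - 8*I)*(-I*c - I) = -I*c^3 - 8*c^2 + 6*I*c^2 + 48*c + 7*I*c + 56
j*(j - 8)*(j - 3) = j^3 - 11*j^2 + 24*j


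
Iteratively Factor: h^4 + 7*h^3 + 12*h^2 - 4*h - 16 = (h + 4)*(h^3 + 3*h^2 - 4) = (h - 1)*(h + 4)*(h^2 + 4*h + 4) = (h - 1)*(h + 2)*(h + 4)*(h + 2)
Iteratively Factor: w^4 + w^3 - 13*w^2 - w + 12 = (w + 4)*(w^3 - 3*w^2 - w + 3) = (w - 1)*(w + 4)*(w^2 - 2*w - 3) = (w - 1)*(w + 1)*(w + 4)*(w - 3)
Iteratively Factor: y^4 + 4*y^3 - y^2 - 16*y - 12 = (y - 2)*(y^3 + 6*y^2 + 11*y + 6) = (y - 2)*(y + 2)*(y^2 + 4*y + 3) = (y - 2)*(y + 1)*(y + 2)*(y + 3)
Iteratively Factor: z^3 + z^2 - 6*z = (z - 2)*(z^2 + 3*z) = (z - 2)*(z + 3)*(z)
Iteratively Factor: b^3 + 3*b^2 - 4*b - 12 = (b + 2)*(b^2 + b - 6) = (b - 2)*(b + 2)*(b + 3)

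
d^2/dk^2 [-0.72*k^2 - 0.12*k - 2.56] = -1.44000000000000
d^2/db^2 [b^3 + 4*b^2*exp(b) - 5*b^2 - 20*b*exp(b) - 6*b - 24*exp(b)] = 4*b^2*exp(b) - 4*b*exp(b) + 6*b - 56*exp(b) - 10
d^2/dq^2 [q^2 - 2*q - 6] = 2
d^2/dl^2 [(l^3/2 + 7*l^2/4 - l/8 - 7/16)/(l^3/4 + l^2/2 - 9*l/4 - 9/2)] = 3*(4*l^6 + 70*l^5 + 522*l^4 + 1610*l^3 + 2267*l^2 + 2520*l + 2859)/(2*(l^9 + 6*l^8 - 15*l^7 - 154*l^6 - 81*l^5 + 1242*l^4 + 2187*l^3 - 2430*l^2 - 8748*l - 5832))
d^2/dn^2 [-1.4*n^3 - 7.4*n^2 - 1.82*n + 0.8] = -8.4*n - 14.8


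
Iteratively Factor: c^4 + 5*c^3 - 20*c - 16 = (c + 1)*(c^3 + 4*c^2 - 4*c - 16) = (c + 1)*(c + 2)*(c^2 + 2*c - 8) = (c + 1)*(c + 2)*(c + 4)*(c - 2)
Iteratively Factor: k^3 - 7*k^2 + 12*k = (k)*(k^2 - 7*k + 12) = k*(k - 4)*(k - 3)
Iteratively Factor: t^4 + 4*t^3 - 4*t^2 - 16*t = (t - 2)*(t^3 + 6*t^2 + 8*t) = (t - 2)*(t + 4)*(t^2 + 2*t) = t*(t - 2)*(t + 4)*(t + 2)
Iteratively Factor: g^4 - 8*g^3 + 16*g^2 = (g - 4)*(g^3 - 4*g^2) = g*(g - 4)*(g^2 - 4*g) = g^2*(g - 4)*(g - 4)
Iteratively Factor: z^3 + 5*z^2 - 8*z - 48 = (z + 4)*(z^2 + z - 12) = (z + 4)^2*(z - 3)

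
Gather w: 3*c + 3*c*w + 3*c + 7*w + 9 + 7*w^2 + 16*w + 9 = 6*c + 7*w^2 + w*(3*c + 23) + 18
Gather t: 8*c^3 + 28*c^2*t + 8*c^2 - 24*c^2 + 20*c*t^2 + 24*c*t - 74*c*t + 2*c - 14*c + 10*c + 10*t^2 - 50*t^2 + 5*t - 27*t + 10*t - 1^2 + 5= 8*c^3 - 16*c^2 - 2*c + t^2*(20*c - 40) + t*(28*c^2 - 50*c - 12) + 4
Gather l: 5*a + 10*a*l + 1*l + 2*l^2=5*a + 2*l^2 + l*(10*a + 1)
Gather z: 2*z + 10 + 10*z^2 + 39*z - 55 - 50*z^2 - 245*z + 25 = -40*z^2 - 204*z - 20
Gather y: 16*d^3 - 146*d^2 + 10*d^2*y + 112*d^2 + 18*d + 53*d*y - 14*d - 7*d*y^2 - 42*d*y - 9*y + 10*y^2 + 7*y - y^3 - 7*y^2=16*d^3 - 34*d^2 + 4*d - y^3 + y^2*(3 - 7*d) + y*(10*d^2 + 11*d - 2)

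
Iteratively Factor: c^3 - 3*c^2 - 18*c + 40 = (c + 4)*(c^2 - 7*c + 10) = (c - 5)*(c + 4)*(c - 2)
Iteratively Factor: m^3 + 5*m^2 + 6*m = (m + 2)*(m^2 + 3*m) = m*(m + 2)*(m + 3)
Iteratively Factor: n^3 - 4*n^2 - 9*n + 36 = (n + 3)*(n^2 - 7*n + 12) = (n - 4)*(n + 3)*(n - 3)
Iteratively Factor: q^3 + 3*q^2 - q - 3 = (q + 1)*(q^2 + 2*q - 3) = (q - 1)*(q + 1)*(q + 3)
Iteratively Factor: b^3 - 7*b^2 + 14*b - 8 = (b - 4)*(b^2 - 3*b + 2) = (b - 4)*(b - 2)*(b - 1)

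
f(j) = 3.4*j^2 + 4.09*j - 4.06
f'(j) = 6.8*j + 4.09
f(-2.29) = 4.40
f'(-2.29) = -11.48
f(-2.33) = 4.87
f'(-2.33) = -11.75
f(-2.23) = 3.73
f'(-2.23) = -11.07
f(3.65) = 56.16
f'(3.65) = 28.91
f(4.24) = 74.41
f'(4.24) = 32.92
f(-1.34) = -3.44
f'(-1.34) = -5.02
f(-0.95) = -4.88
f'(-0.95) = -2.37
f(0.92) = 2.58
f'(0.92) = 10.35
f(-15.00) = 699.59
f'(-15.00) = -97.91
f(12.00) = 534.62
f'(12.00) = 85.69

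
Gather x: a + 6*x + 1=a + 6*x + 1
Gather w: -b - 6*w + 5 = -b - 6*w + 5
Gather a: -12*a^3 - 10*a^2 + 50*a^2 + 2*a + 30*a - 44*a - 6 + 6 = -12*a^3 + 40*a^2 - 12*a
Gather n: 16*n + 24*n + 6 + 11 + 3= 40*n + 20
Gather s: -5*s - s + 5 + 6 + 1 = 12 - 6*s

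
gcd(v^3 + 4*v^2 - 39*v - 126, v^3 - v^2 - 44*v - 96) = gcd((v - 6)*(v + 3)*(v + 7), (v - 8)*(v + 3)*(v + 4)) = v + 3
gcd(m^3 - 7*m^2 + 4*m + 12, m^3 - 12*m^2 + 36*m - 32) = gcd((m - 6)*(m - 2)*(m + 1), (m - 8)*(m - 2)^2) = m - 2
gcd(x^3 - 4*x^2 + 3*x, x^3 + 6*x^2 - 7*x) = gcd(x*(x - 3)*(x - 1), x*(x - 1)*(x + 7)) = x^2 - x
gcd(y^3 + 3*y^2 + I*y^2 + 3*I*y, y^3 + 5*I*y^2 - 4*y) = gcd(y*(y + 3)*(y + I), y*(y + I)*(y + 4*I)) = y^2 + I*y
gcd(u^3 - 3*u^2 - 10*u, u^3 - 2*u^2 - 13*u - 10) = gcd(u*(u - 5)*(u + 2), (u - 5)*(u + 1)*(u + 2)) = u^2 - 3*u - 10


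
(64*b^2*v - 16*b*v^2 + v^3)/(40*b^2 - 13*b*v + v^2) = v*(-8*b + v)/(-5*b + v)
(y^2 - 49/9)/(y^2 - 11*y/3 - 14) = (y - 7/3)/(y - 6)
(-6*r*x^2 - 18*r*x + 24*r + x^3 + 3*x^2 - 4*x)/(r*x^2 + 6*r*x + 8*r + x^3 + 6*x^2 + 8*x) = (-6*r*x + 6*r + x^2 - x)/(r*x + 2*r + x^2 + 2*x)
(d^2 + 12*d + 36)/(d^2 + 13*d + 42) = (d + 6)/(d + 7)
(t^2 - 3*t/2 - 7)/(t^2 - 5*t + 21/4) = 2*(t + 2)/(2*t - 3)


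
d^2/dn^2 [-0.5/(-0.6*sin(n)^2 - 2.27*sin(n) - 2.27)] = (-0.72*sin(n)^4 - 2.043*sin(n)^3 + 1.22755*sin(n)^2 + 6.66245*sin(n) + 3.7909)/(0.6*sin(n)^2 + 2.27*sin(n) + 2.27)^3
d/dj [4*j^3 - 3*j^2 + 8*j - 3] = 12*j^2 - 6*j + 8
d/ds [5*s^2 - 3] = 10*s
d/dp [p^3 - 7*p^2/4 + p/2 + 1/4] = 3*p^2 - 7*p/2 + 1/2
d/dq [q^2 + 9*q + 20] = 2*q + 9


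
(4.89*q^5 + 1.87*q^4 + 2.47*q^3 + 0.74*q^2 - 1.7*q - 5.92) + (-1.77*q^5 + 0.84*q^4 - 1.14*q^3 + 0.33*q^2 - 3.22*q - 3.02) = 3.12*q^5 + 2.71*q^4 + 1.33*q^3 + 1.07*q^2 - 4.92*q - 8.94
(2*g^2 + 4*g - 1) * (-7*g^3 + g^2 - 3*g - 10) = -14*g^5 - 26*g^4 + 5*g^3 - 33*g^2 - 37*g + 10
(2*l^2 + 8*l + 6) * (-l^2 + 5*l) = -2*l^4 + 2*l^3 + 34*l^2 + 30*l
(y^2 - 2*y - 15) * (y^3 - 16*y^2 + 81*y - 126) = y^5 - 18*y^4 + 98*y^3 - 48*y^2 - 963*y + 1890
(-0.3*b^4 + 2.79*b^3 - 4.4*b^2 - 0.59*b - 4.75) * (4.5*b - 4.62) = -1.35*b^5 + 13.941*b^4 - 32.6898*b^3 + 17.673*b^2 - 18.6492*b + 21.945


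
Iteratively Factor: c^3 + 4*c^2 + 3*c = (c)*(c^2 + 4*c + 3) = c*(c + 3)*(c + 1)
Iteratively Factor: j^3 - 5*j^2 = (j)*(j^2 - 5*j) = j^2*(j - 5)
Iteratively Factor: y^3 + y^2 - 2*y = (y - 1)*(y^2 + 2*y) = y*(y - 1)*(y + 2)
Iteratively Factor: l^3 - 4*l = (l + 2)*(l^2 - 2*l) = (l - 2)*(l + 2)*(l)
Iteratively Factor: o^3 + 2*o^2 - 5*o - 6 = (o + 3)*(o^2 - o - 2) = (o + 1)*(o + 3)*(o - 2)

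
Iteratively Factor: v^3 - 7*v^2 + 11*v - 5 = (v - 1)*(v^2 - 6*v + 5) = (v - 5)*(v - 1)*(v - 1)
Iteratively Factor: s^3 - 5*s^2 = (s - 5)*(s^2) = s*(s - 5)*(s)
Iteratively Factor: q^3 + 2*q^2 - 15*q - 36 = (q + 3)*(q^2 - q - 12) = (q + 3)^2*(q - 4)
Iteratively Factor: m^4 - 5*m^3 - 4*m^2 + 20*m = (m - 2)*(m^3 - 3*m^2 - 10*m) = (m - 5)*(m - 2)*(m^2 + 2*m) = (m - 5)*(m - 2)*(m + 2)*(m)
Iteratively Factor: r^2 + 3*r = (r)*(r + 3)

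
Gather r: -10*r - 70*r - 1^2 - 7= -80*r - 8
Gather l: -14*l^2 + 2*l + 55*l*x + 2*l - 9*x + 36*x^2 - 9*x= -14*l^2 + l*(55*x + 4) + 36*x^2 - 18*x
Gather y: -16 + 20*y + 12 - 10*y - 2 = 10*y - 6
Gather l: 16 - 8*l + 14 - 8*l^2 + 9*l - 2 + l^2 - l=28 - 7*l^2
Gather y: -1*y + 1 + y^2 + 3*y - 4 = y^2 + 2*y - 3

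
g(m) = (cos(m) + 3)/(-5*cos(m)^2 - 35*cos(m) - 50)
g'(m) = (-10*sin(m)*cos(m) - 35*sin(m))*(cos(m) + 3)/(-5*cos(m)^2 - 35*cos(m) - 50)^2 - sin(m)/(-5*cos(m)^2 - 35*cos(m) - 50)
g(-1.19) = -0.05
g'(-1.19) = 0.02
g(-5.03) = -0.05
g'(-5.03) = -0.02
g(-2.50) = -0.09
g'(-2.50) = 0.03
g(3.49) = -0.10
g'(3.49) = 0.02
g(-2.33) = -0.08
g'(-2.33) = 0.03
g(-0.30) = -0.04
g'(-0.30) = 0.00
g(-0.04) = -0.04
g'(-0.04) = 0.00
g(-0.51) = -0.05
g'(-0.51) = 0.01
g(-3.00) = -0.10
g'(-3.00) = 0.01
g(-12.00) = -0.05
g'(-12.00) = -0.00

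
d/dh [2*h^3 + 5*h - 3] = 6*h^2 + 5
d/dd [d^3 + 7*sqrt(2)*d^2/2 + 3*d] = 3*d^2 + 7*sqrt(2)*d + 3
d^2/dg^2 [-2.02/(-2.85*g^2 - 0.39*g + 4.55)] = (-32.8149*g^2 - 4.49046*g + 2.02*(5.7*g + 0.39)*(11.4*g + 0.78) + 52.3887)/(2.85*g^2 + 0.39*g - 4.55)^3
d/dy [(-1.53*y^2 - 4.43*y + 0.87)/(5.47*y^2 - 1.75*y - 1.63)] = (26.9096*y^2 - 4.53*y + 8.7434)/(29.9209*y^4 - 19.145*y^3 - 14.7697*y^2 + 5.705*y + 2.6569)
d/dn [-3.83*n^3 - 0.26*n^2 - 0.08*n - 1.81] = -11.49*n^2 - 0.52*n - 0.08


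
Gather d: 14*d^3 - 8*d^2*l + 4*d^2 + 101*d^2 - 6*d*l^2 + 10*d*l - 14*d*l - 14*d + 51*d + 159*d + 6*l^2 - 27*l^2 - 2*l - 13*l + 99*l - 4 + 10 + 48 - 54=14*d^3 + d^2*(105 - 8*l) + d*(-6*l^2 - 4*l + 196) - 21*l^2 + 84*l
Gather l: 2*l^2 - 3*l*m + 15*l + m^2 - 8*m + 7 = 2*l^2 + l*(15 - 3*m) + m^2 - 8*m + 7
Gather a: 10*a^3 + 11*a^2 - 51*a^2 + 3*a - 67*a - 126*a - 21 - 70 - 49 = 10*a^3 - 40*a^2 - 190*a - 140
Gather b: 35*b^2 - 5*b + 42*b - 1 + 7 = 35*b^2 + 37*b + 6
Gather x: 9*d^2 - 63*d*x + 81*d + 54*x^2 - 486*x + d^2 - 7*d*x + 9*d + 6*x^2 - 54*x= 10*d^2 + 90*d + 60*x^2 + x*(-70*d - 540)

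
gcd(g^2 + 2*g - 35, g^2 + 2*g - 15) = 1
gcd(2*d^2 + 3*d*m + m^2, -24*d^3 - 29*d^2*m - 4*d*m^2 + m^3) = d + m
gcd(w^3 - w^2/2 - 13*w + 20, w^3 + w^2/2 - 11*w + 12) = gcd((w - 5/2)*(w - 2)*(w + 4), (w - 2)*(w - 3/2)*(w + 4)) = w^2 + 2*w - 8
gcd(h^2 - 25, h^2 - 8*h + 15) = h - 5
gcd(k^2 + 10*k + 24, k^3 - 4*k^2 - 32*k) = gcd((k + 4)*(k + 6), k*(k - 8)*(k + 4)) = k + 4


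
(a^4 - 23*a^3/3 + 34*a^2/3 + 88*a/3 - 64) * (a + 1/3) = a^5 - 22*a^4/3 + 79*a^3/9 + 298*a^2/9 - 488*a/9 - 64/3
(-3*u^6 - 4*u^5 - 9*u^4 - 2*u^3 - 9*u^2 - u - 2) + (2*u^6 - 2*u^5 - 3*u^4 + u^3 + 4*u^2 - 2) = -u^6 - 6*u^5 - 12*u^4 - u^3 - 5*u^2 - u - 4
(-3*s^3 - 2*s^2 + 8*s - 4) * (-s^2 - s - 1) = 3*s^5 + 5*s^4 - 3*s^3 - 2*s^2 - 4*s + 4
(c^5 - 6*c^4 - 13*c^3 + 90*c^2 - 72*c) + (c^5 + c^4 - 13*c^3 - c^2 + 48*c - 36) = 2*c^5 - 5*c^4 - 26*c^3 + 89*c^2 - 24*c - 36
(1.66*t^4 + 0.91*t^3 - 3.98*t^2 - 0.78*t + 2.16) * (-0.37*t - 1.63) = -0.6142*t^5 - 3.0425*t^4 - 0.0107000000000002*t^3 + 6.776*t^2 + 0.4722*t - 3.5208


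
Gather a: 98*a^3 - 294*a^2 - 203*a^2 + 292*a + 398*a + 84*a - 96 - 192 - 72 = 98*a^3 - 497*a^2 + 774*a - 360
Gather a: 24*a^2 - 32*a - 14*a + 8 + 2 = 24*a^2 - 46*a + 10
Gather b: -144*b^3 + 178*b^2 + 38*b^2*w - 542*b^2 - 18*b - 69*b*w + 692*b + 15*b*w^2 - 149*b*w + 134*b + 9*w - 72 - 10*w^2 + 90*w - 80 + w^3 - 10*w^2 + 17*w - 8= -144*b^3 + b^2*(38*w - 364) + b*(15*w^2 - 218*w + 808) + w^3 - 20*w^2 + 116*w - 160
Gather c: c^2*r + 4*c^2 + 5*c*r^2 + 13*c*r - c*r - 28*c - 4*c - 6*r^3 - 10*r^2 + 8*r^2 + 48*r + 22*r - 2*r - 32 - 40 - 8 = c^2*(r + 4) + c*(5*r^2 + 12*r - 32) - 6*r^3 - 2*r^2 + 68*r - 80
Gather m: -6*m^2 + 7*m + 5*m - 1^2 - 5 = -6*m^2 + 12*m - 6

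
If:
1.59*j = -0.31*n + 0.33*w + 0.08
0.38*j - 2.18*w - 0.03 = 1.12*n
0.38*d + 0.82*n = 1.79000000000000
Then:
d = 3.7970582201844*w + 4.73018900353169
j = 0.550616243547877*w + 0.0520910144316865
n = -1.75961234593911*w - 0.00911197724639208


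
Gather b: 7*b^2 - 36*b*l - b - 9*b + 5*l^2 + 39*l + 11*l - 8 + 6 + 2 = 7*b^2 + b*(-36*l - 10) + 5*l^2 + 50*l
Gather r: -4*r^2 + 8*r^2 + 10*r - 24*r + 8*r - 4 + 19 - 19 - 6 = 4*r^2 - 6*r - 10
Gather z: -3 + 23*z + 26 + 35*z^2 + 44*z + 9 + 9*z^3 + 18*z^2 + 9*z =9*z^3 + 53*z^2 + 76*z + 32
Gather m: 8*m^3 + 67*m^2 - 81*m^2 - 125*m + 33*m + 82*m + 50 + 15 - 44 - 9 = 8*m^3 - 14*m^2 - 10*m + 12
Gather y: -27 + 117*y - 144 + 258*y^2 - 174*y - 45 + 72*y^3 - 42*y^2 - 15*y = 72*y^3 + 216*y^2 - 72*y - 216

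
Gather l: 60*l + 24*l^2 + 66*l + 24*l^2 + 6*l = 48*l^2 + 132*l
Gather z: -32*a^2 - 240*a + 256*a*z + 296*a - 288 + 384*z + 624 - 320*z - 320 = -32*a^2 + 56*a + z*(256*a + 64) + 16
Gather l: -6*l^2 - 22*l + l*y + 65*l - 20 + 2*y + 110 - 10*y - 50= -6*l^2 + l*(y + 43) - 8*y + 40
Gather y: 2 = 2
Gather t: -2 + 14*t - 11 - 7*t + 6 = 7*t - 7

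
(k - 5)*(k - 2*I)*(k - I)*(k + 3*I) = k^4 - 5*k^3 + 7*k^2 - 35*k - 6*I*k + 30*I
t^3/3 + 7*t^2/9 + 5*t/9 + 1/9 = (t/3 + 1/3)*(t + 1/3)*(t + 1)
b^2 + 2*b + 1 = (b + 1)^2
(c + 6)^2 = c^2 + 12*c + 36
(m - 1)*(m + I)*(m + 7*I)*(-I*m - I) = -I*m^4 + 8*m^3 + 8*I*m^2 - 8*m - 7*I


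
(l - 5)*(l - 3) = l^2 - 8*l + 15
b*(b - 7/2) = b^2 - 7*b/2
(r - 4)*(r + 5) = r^2 + r - 20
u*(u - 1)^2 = u^3 - 2*u^2 + u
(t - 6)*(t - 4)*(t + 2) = t^3 - 8*t^2 + 4*t + 48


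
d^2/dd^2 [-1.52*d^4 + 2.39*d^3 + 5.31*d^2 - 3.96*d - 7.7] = -18.24*d^2 + 14.34*d + 10.62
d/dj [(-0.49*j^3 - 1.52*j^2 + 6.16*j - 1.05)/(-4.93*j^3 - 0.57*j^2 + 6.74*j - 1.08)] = (-7.2143*j^4 + 54.1324*j^3 - 20.6755*j^2 + 2.0862*j + 0.4242)/(24.3049*j^6 + 5.6202*j^5 - 66.1315*j^4 + 2.9652*j^3 + 46.6588*j^2 - 14.5584*j + 1.1664)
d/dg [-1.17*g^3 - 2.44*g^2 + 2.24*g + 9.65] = -3.51*g^2 - 4.88*g + 2.24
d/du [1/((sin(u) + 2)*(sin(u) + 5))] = -(2*sin(u) + 7)*cos(u)/((sin(u) + 2)^2*(sin(u) + 5)^2)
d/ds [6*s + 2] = 6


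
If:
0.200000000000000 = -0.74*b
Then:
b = -0.27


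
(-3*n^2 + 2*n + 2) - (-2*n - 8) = -3*n^2 + 4*n + 10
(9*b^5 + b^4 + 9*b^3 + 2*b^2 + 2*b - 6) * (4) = 36*b^5 + 4*b^4 + 36*b^3 + 8*b^2 + 8*b - 24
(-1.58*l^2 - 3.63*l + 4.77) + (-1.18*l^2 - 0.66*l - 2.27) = -2.76*l^2 - 4.29*l + 2.5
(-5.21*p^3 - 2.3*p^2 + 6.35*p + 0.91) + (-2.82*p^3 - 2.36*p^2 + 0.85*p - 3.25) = -8.03*p^3 - 4.66*p^2 + 7.2*p - 2.34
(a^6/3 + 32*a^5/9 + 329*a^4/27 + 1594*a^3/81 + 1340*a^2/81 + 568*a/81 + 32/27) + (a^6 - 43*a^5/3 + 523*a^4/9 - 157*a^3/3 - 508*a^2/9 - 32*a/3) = 4*a^6/3 - 97*a^5/9 + 1898*a^4/27 - 2645*a^3/81 - 3232*a^2/81 - 296*a/81 + 32/27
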